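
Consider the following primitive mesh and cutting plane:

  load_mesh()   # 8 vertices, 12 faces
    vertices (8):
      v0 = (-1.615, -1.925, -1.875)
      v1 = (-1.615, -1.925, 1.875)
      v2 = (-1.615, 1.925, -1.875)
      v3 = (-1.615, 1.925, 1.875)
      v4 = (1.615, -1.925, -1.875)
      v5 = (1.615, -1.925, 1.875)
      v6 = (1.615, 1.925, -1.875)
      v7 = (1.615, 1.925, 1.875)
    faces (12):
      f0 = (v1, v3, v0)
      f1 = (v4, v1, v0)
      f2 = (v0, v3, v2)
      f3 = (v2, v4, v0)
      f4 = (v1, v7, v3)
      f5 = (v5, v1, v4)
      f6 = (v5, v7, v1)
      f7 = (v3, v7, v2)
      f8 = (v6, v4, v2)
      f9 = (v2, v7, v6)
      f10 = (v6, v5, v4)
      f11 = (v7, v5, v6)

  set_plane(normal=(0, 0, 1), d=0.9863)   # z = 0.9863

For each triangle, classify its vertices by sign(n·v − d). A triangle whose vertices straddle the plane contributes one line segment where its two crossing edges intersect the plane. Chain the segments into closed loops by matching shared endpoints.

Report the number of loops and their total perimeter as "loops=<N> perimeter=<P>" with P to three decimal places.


Straddling triangles (8 of 12):
  (v1,v3,v0) [++-] → (-1.615, 1.0126, 0.9863)–(-1.615, -1.925, 0.9863)  len=2.9376
  (v4,v1,v0) [-+-] → (-0.849533, -1.925, 0.9863)–(-1.615, -1.925, 0.9863)  len=0.7655
  (v0,v3,v2) [-+-] → (-1.615, 1.0126, 0.9863)–(-1.615, 1.925, 0.9863)  len=0.9124
  (v5,v1,v4) [++-] → (-0.849533, -1.925, 0.9863)–(1.615, -1.925, 0.9863)  len=2.4645
  (v3,v7,v2) [++-] → (0.849533, 1.925, 0.9863)–(-1.615, 1.925, 0.9863)  len=2.4645
  (v2,v7,v6) [-+-] → (0.849533, 1.925, 0.9863)–(1.615, 1.925, 0.9863)  len=0.7655
  (v6,v5,v4) [-+-] → (1.615, -1.0126, 0.9863)–(1.615, -1.925, 0.9863)  len=0.9124
  (v7,v5,v6) [++-] → (1.615, -1.0126, 0.9863)–(1.615, 1.925, 0.9863)  len=2.9376

Chained into 1 loop(s):
  loop 1: 8 segments, perimeter = 14.1600
Total perimeter = 14.160

loops=1 perimeter=14.160


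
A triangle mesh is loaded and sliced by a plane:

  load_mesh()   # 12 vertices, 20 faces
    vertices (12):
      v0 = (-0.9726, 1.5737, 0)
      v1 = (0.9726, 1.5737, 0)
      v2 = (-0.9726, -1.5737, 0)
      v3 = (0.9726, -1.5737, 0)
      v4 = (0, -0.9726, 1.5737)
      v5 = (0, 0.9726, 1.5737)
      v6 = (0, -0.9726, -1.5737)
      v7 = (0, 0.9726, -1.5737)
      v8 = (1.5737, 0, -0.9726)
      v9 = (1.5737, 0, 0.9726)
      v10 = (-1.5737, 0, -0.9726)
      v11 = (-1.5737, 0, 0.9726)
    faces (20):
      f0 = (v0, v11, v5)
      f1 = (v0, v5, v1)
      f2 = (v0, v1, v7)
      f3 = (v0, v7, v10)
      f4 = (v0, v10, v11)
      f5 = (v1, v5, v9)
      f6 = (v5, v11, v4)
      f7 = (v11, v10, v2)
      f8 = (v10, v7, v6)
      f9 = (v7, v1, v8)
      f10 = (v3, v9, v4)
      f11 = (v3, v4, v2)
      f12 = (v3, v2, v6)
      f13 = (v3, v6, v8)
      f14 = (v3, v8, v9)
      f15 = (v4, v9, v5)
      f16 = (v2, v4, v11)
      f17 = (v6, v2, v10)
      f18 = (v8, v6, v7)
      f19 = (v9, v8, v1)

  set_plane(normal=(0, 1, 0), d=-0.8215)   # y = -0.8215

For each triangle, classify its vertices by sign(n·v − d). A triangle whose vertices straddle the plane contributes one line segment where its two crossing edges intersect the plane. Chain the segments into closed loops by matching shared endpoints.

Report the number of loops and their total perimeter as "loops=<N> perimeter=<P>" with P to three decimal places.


loops=1 perimeter=8.651

Straddling triangles (10 of 20):
  (v5,v11,v4) [++-] → (-0.244485, -0.8215, 1.48032)–(0, -0.8215, 1.5737)  len=0.2617
  (v11,v10,v2) [++-] → (-1.25991, -0.8215, -0.464885)–(-1.25991, -0.8215, 0.464885)  len=0.9298
  (v10,v7,v6) [++-] → (0, -0.8215, -1.5737)–(-0.244485, -0.8215, -1.48032)  len=0.2617
  (v3,v9,v4) [-+-] → (1.25991, -0.8215, 0.464885)–(0.244485, -0.8215, 1.48032)  len=1.4360
  (v3,v6,v8) [--+] → (0.244485, -0.8215, -1.48032)–(1.25991, -0.8215, -0.464885)  len=1.4360
  (v3,v8,v9) [-++] → (1.25991, -0.8215, -0.464885)–(1.25991, -0.8215, 0.464885)  len=0.9298
  (v4,v9,v5) [-++] → (0.244485, -0.8215, 1.48032)–(0, -0.8215, 1.5737)  len=0.2617
  (v2,v4,v11) [--+] → (-0.244485, -0.8215, 1.48032)–(-1.25991, -0.8215, 0.464885)  len=1.4360
  (v6,v2,v10) [--+] → (-1.25991, -0.8215, -0.464885)–(-0.244485, -0.8215, -1.48032)  len=1.4360
  (v8,v6,v7) [+-+] → (0.244485, -0.8215, -1.48032)–(0, -0.8215, -1.5737)  len=0.2617

Chained into 1 loop(s):
  loop 1: 10 segments, perimeter = 8.6505
Total perimeter = 8.651


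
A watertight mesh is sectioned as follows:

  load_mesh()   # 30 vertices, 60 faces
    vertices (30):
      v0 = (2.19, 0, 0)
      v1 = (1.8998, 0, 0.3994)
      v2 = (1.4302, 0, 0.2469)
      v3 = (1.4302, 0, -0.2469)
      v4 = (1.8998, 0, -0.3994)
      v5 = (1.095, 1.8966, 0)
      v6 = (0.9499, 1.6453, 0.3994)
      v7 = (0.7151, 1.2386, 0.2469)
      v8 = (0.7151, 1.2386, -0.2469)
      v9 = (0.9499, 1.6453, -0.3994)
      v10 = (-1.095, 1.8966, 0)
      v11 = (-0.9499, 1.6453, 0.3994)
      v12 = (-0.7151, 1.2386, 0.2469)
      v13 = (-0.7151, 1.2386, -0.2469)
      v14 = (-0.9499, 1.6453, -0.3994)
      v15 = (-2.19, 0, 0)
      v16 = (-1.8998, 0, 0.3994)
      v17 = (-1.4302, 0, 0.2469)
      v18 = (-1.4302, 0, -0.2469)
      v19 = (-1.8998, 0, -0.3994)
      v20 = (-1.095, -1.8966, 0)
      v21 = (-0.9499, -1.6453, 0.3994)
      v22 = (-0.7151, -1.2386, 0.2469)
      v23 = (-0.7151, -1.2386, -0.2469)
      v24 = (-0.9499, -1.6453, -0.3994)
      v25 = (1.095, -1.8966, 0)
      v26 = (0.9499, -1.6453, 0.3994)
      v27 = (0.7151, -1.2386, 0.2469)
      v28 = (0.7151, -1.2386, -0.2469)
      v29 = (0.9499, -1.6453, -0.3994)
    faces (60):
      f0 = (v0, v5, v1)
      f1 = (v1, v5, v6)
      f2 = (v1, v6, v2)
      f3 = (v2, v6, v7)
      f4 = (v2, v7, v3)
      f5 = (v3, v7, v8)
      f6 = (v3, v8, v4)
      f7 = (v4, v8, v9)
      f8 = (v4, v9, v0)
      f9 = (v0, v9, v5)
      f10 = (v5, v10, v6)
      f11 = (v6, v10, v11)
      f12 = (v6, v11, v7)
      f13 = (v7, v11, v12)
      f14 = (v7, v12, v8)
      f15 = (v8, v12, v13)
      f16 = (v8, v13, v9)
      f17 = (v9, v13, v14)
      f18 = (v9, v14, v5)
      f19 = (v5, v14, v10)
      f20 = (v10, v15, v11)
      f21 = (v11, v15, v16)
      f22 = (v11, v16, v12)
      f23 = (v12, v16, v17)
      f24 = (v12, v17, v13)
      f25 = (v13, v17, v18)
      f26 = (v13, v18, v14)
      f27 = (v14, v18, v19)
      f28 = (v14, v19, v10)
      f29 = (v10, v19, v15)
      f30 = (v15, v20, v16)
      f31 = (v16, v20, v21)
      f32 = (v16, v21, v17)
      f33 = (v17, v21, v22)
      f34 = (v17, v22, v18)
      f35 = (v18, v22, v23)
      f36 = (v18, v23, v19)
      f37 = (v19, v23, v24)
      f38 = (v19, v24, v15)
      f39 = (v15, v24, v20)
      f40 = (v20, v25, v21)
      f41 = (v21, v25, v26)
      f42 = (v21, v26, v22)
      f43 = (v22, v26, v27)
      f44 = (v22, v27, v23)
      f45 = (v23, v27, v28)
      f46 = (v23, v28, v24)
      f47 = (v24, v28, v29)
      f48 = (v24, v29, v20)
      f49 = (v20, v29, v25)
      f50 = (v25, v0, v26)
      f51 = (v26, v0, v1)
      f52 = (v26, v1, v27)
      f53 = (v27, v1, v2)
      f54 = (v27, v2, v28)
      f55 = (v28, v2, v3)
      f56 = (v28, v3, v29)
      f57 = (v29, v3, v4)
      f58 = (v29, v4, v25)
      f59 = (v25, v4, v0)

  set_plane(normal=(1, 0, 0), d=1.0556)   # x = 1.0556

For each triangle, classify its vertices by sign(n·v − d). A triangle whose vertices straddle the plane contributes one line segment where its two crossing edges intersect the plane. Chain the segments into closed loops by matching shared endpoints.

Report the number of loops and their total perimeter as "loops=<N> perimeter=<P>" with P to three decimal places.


loops=2 perimeter=6.681

Straddling triangles (24 of 60):
  (v1,v5,v6) [++-] → (1.0556, 1.82836, 0.108452)–(1.0556, 1.46222, 0.3994)  len=0.4677
  (v1,v6,v2) [+-+] → (1.0556, 1.46222, 0.3994)–(1.0556, 1.28322, 0.365839)  len=0.1821
  (v2,v6,v7) [+--] → (1.0556, 1.28322, 0.365839)–(1.0556, 0.648832, 0.2469)  len=0.6454
  (v2,v7,v3) [+-+] → (1.0556, 0.648832, 0.2469)–(1.0556, 0.648832, 0.0117736)  len=0.2351
  (v3,v7,v8) [+--] → (1.0556, 0.648832, 0.0117736)–(1.0556, 0.648832, -0.2469)  len=0.2587
  (v3,v8,v4) [+-+] → (1.0556, 0.648832, -0.2469)–(1.0556, 0.882608, -0.290731)  len=0.2379
  (v4,v8,v9) [+--] → (1.0556, 0.882608, -0.290731)–(1.0556, 1.46222, -0.3994)  len=0.5897
  (v4,v9,v0) [+-+] → (1.0556, 1.46222, -0.3994)–(1.0556, 1.50506, -0.365357)  len=0.0547
  (v0,v9,v5) [+-+] → (1.0556, 1.50506, -0.365357)–(1.0556, 1.82836, -0.108452)  len=0.4129
  (v5,v10,v6) [+--] → (1.0556, 1.8966, 0)–(1.0556, 1.82836, 0.108452)  len=0.1281
  (v9,v14,v5) [--+] → (1.0556, 1.89176, -0.00769542)–(1.0556, 1.82836, -0.108452)  len=0.1190
  (v5,v14,v10) [+--] → (1.0556, 1.89176, -0.00769542)–(1.0556, 1.8966, 0)  len=0.0091
  (v20,v25,v21) [-+-] → (1.0556, -1.8966, 0)–(1.0556, -1.89176, 0.00769542)  len=0.0091
  (v21,v25,v26) [-+-] → (1.0556, -1.89176, 0.00769542)–(1.0556, -1.82836, 0.108452)  len=0.1190
  (v20,v29,v25) [--+] → (1.0556, -1.82836, -0.108452)–(1.0556, -1.8966, 0)  len=0.1281
  (v25,v0,v26) [++-] → (1.0556, -1.50506, 0.365357)–(1.0556, -1.82836, 0.108452)  len=0.4129
  (v26,v0,v1) [-++] → (1.0556, -1.50506, 0.365357)–(1.0556, -1.46222, 0.3994)  len=0.0547
  (v26,v1,v27) [-+-] → (1.0556, -1.46222, 0.3994)–(1.0556, -0.882608, 0.290731)  len=0.5897
  (v27,v1,v2) [-++] → (1.0556, -0.882608, 0.290731)–(1.0556, -0.648832, 0.2469)  len=0.2379
  (v27,v2,v28) [-+-] → (1.0556, -0.648832, 0.2469)–(1.0556, -0.648832, -0.0117736)  len=0.2587
  (v28,v2,v3) [-++] → (1.0556, -0.648832, -0.0117736)–(1.0556, -0.648832, -0.2469)  len=0.2351
  (v28,v3,v29) [-+-] → (1.0556, -0.648832, -0.2469)–(1.0556, -1.28322, -0.365839)  len=0.6454
  (v29,v3,v4) [-++] → (1.0556, -1.28322, -0.365839)–(1.0556, -1.46222, -0.3994)  len=0.1821
  (v29,v4,v25) [-++] → (1.0556, -1.46222, -0.3994)–(1.0556, -1.82836, -0.108452)  len=0.4677

Chained into 2 loop(s):
  loop 1: 12 segments, perimeter = 3.3405
  loop 2: 12 segments, perimeter = 3.3405
Total perimeter = 6.681


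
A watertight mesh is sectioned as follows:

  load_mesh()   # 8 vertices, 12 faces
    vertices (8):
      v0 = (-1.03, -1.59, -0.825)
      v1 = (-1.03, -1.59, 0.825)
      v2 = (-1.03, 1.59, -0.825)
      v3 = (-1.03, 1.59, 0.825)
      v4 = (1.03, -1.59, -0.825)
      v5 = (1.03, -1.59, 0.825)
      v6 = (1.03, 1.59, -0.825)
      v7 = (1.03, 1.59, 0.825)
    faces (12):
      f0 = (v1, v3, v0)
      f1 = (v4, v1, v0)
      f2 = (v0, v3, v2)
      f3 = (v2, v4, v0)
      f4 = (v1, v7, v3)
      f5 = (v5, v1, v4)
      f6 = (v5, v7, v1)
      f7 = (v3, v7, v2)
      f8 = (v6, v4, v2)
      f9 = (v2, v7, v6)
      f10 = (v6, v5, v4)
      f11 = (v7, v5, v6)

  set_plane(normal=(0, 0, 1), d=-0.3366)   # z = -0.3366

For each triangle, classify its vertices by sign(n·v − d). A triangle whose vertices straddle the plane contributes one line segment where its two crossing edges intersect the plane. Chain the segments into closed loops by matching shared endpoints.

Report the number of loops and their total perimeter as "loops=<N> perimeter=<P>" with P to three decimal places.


loops=1 perimeter=10.480

Straddling triangles (8 of 12):
  (v1,v3,v0) [++-] → (-1.03, -0.64872, -0.3366)–(-1.03, -1.59, -0.3366)  len=0.9413
  (v4,v1,v0) [-+-] → (0.42024, -1.59, -0.3366)–(-1.03, -1.59, -0.3366)  len=1.4502
  (v0,v3,v2) [-+-] → (-1.03, -0.64872, -0.3366)–(-1.03, 1.59, -0.3366)  len=2.2387
  (v5,v1,v4) [++-] → (0.42024, -1.59, -0.3366)–(1.03, -1.59, -0.3366)  len=0.6098
  (v3,v7,v2) [++-] → (-0.42024, 1.59, -0.3366)–(-1.03, 1.59, -0.3366)  len=0.6098
  (v2,v7,v6) [-+-] → (-0.42024, 1.59, -0.3366)–(1.03, 1.59, -0.3366)  len=1.4502
  (v6,v5,v4) [-+-] → (1.03, 0.64872, -0.3366)–(1.03, -1.59, -0.3366)  len=2.2387
  (v7,v5,v6) [++-] → (1.03, 0.64872, -0.3366)–(1.03, 1.59, -0.3366)  len=0.9413

Chained into 1 loop(s):
  loop 1: 8 segments, perimeter = 10.4800
Total perimeter = 10.480


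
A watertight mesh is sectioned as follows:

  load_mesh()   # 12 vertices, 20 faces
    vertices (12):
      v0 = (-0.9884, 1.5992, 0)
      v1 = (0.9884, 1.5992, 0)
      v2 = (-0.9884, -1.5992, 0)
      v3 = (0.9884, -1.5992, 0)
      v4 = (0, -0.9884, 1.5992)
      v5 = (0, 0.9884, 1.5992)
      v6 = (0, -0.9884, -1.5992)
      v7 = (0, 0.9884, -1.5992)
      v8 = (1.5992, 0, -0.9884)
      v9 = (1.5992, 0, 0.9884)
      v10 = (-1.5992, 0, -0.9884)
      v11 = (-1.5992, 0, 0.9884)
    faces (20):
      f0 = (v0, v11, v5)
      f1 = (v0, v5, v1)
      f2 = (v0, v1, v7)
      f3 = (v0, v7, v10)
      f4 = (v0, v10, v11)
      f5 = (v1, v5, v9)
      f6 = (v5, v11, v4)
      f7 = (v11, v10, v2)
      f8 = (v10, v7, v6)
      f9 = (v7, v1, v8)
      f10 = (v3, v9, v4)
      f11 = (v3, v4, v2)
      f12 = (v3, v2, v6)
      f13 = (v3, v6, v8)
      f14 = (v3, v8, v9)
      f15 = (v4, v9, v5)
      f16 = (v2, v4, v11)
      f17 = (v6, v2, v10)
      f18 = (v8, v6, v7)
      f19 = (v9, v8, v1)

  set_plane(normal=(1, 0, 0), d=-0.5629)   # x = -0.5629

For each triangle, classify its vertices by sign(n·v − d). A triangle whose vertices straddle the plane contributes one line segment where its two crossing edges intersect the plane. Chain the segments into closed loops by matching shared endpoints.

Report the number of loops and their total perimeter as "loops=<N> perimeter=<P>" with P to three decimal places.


Straddling triangles (10 of 20):
  (v0,v11,v5) [--+] → (-0.5629, 0.640495, 1.38421)–(-0.5629, 1.33625, 0.688446)  len=0.9840
  (v0,v5,v1) [-++] → (-0.5629, 1.33625, 0.688446)–(-0.5629, 1.5992, 0)  len=0.7370
  (v0,v1,v7) [-++] → (-0.5629, 1.5992, 0)–(-0.5629, 1.33625, -0.688446)  len=0.7370
  (v0,v7,v10) [-+-] → (-0.5629, 1.33625, -0.688446)–(-0.5629, 0.640495, -1.38421)  len=0.9840
  (v5,v11,v4) [+-+] → (-0.5629, 0.640495, 1.38421)–(-0.5629, -0.640495, 1.38421)  len=1.2810
  (v10,v7,v6) [-++] → (-0.5629, 0.640495, -1.38421)–(-0.5629, -0.640495, -1.38421)  len=1.2810
  (v3,v4,v2) [++-] → (-0.5629, -1.33625, 0.688446)–(-0.5629, -1.5992, 0)  len=0.7370
  (v3,v2,v6) [+-+] → (-0.5629, -1.5992, 0)–(-0.5629, -1.33625, -0.688446)  len=0.7370
  (v2,v4,v11) [-+-] → (-0.5629, -1.33625, 0.688446)–(-0.5629, -0.640495, 1.38421)  len=0.9840
  (v6,v2,v10) [+--] → (-0.5629, -1.33625, -0.688446)–(-0.5629, -0.640495, -1.38421)  len=0.9840

Chained into 1 loop(s):
  loop 1: 10 segments, perimeter = 9.4456
Total perimeter = 9.446

loops=1 perimeter=9.446


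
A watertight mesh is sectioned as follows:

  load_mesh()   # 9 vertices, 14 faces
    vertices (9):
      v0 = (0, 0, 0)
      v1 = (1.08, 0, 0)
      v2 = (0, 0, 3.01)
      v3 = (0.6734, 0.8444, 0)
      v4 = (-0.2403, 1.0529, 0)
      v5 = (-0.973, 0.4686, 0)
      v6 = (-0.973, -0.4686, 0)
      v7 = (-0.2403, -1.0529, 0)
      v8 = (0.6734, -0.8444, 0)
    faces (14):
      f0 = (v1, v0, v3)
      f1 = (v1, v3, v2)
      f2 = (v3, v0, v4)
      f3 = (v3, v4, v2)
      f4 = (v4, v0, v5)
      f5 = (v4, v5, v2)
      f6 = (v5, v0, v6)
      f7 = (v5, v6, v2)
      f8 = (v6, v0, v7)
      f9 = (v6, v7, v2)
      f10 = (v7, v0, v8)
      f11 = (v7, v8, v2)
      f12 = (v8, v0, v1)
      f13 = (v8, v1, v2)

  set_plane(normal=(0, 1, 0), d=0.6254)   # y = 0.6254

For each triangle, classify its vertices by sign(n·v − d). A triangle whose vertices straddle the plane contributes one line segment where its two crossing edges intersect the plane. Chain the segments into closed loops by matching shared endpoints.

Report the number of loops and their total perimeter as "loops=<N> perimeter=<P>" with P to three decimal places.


loops=1 perimeter=4.540

Straddling triangles (6 of 14):
  (v1,v0,v3) [--+] → (0.49875, 0.6254, 0)–(0.778854, 0.6254, 0)  len=0.2801
  (v1,v3,v2) [-+-] → (0.778854, 0.6254, 0)–(0.49875, 0.6254, 0.780661)  len=0.8294
  (v3,v0,v4) [+-+] → (0.49875, 0.6254, 0)–(-0.142733, 0.6254, 0)  len=0.6415
  (v3,v4,v2) [++-] → (-0.142733, 0.6254, 1.22212)–(0.49875, 0.6254, 0.780661)  len=0.7787
  (v4,v0,v5) [+--] → (-0.142733, 0.6254, 0)–(-0.776376, 0.6254, 0)  len=0.6336
  (v4,v5,v2) [+--] → (-0.776376, 0.6254, 0)–(-0.142733, 0.6254, 1.22212)  len=1.3766

Chained into 1 loop(s):
  loop 1: 6 segments, perimeter = 4.5400
Total perimeter = 4.540


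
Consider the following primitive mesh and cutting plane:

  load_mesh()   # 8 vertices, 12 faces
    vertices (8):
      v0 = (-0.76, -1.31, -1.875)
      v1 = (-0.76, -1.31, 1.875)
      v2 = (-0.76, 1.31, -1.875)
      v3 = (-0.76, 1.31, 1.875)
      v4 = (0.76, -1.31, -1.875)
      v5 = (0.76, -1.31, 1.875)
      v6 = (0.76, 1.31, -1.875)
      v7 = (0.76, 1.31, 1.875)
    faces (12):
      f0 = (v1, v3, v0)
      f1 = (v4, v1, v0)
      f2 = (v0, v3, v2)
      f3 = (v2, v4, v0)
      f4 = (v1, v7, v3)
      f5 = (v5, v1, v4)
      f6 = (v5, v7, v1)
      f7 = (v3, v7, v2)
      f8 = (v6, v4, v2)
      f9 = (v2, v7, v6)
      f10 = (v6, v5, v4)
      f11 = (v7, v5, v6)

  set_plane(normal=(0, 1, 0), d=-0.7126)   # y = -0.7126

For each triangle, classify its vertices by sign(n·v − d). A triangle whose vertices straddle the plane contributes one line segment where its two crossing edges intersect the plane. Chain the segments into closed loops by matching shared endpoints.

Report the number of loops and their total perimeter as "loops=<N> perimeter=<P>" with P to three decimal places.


loops=1 perimeter=10.540

Straddling triangles (8 of 12):
  (v1,v3,v0) [-+-] → (-0.76, -0.7126, 1.875)–(-0.76, -0.7126, -1.01994)  len=2.8949
  (v0,v3,v2) [-++] → (-0.76, -0.7126, -1.01994)–(-0.76, -0.7126, -1.875)  len=0.8551
  (v2,v4,v0) [+--] → (0.413417, -0.7126, -1.875)–(-0.76, -0.7126, -1.875)  len=1.1734
  (v1,v7,v3) [-++] → (-0.413417, -0.7126, 1.875)–(-0.76, -0.7126, 1.875)  len=0.3466
  (v5,v7,v1) [-+-] → (0.76, -0.7126, 1.875)–(-0.413417, -0.7126, 1.875)  len=1.1734
  (v6,v4,v2) [+-+] → (0.76, -0.7126, -1.875)–(0.413417, -0.7126, -1.875)  len=0.3466
  (v6,v5,v4) [+--] → (0.76, -0.7126, 1.01994)–(0.76, -0.7126, -1.875)  len=2.8949
  (v7,v5,v6) [+-+] → (0.76, -0.7126, 1.875)–(0.76, -0.7126, 1.01994)  len=0.8551

Chained into 1 loop(s):
  loop 1: 8 segments, perimeter = 10.5400
Total perimeter = 10.540


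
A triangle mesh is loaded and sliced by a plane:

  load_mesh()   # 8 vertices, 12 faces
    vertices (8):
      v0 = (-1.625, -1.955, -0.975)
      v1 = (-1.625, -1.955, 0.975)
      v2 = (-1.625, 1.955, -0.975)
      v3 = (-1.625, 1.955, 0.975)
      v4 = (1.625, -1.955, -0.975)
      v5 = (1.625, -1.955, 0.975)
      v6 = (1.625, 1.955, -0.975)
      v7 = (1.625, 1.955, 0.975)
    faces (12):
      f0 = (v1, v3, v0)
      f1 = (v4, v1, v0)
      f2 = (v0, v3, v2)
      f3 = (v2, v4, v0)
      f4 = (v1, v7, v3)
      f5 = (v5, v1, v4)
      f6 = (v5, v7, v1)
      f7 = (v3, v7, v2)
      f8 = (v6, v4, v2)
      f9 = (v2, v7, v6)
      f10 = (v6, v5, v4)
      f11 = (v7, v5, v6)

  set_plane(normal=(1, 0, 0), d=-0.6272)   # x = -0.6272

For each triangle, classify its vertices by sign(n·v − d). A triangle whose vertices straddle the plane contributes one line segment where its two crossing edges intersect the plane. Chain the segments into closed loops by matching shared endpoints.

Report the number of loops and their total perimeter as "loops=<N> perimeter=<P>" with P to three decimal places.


loops=1 perimeter=11.720

Straddling triangles (8 of 12):
  (v4,v1,v0) [+--] → (-0.6272, -1.955, 0.37632)–(-0.6272, -1.955, -0.975)  len=1.3513
  (v2,v4,v0) [-+-] → (-0.6272, 0.75457, -0.975)–(-0.6272, -1.955, -0.975)  len=2.7096
  (v1,v7,v3) [-+-] → (-0.6272, -0.75457, 0.975)–(-0.6272, 1.955, 0.975)  len=2.7096
  (v5,v1,v4) [+-+] → (-0.6272, -1.955, 0.975)–(-0.6272, -1.955, 0.37632)  len=0.5987
  (v5,v7,v1) [++-] → (-0.6272, -0.75457, 0.975)–(-0.6272, -1.955, 0.975)  len=1.2004
  (v3,v7,v2) [-+-] → (-0.6272, 1.955, 0.975)–(-0.6272, 1.955, -0.37632)  len=1.3513
  (v6,v4,v2) [++-] → (-0.6272, 0.75457, -0.975)–(-0.6272, 1.955, -0.975)  len=1.2004
  (v2,v7,v6) [-++] → (-0.6272, 1.955, -0.37632)–(-0.6272, 1.955, -0.975)  len=0.5987

Chained into 1 loop(s):
  loop 1: 8 segments, perimeter = 11.7200
Total perimeter = 11.720


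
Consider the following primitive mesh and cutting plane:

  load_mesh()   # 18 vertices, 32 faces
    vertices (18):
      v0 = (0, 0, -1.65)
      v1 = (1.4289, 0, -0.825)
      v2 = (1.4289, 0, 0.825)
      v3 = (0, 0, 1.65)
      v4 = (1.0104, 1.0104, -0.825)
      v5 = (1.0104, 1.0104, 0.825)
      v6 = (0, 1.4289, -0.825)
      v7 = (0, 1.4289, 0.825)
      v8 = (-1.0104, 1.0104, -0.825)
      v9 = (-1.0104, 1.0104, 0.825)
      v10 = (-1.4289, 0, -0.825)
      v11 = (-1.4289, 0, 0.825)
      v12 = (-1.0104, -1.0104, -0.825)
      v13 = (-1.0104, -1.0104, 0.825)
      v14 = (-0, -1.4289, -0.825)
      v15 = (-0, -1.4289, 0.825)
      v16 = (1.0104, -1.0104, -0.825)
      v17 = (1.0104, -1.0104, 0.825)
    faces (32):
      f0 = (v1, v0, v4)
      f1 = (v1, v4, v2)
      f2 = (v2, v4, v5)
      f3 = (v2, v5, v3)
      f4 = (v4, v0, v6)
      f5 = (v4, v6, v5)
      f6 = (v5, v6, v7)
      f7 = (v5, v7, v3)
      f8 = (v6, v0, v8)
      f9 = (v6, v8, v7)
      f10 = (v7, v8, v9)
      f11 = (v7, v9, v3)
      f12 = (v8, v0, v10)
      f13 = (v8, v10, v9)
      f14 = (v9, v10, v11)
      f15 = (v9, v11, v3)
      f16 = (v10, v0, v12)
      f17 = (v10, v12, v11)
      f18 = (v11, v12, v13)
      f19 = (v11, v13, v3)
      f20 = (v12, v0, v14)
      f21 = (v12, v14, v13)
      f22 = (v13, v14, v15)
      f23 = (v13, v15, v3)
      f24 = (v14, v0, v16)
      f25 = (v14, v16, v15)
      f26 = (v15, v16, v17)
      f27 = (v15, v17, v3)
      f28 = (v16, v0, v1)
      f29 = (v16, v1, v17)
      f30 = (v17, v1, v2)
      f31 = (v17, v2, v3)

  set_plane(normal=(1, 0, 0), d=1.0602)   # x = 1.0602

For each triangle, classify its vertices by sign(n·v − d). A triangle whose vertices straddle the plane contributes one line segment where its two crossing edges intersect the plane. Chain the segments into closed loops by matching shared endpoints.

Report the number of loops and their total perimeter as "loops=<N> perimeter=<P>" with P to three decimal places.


Straddling triangles (8 of 32):
  (v1,v0,v4) [+--] → (1.0602, 0, -1.03788)–(1.0602, 0.890166, -0.825)  len=0.9153
  (v1,v4,v2) [+-+] → (1.0602, 0.890166, -0.825)–(1.0602, 0.890166, -0.628656)  len=0.1963
  (v2,v4,v5) [+--] → (1.0602, 0.890166, -0.628656)–(1.0602, 0.890166, 0.825)  len=1.4537
  (v2,v5,v3) [+--] → (1.0602, 0.890166, 0.825)–(1.0602, 0, 1.03788)  len=0.9153
  (v16,v0,v1) [--+] → (1.0602, 0, -1.03788)–(1.0602, -0.890166, -0.825)  len=0.9153
  (v16,v1,v17) [-+-] → (1.0602, -0.890166, -0.825)–(1.0602, -0.890166, 0.628656)  len=1.4537
  (v17,v1,v2) [-++] → (1.0602, -0.890166, 0.628656)–(1.0602, -0.890166, 0.825)  len=0.1963
  (v17,v2,v3) [-+-] → (1.0602, -0.890166, 0.825)–(1.0602, 0, 1.03788)  len=0.9153

Chained into 1 loop(s):
  loop 1: 8 segments, perimeter = 6.9611
Total perimeter = 6.961

loops=1 perimeter=6.961


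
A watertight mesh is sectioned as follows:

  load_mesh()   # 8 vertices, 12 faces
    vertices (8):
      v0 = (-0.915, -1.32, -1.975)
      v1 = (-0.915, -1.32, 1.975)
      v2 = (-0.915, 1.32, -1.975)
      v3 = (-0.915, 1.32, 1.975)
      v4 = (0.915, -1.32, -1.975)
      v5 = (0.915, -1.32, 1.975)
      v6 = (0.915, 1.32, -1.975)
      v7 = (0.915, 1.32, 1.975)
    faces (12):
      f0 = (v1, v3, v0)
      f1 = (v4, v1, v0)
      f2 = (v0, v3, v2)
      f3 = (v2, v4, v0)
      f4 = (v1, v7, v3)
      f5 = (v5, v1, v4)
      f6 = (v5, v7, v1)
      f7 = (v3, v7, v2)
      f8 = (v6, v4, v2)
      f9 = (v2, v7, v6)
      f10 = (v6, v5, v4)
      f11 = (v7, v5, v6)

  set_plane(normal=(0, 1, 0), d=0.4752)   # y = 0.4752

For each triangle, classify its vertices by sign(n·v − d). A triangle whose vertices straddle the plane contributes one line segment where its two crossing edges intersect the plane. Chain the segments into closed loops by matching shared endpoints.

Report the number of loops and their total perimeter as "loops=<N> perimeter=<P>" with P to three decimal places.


loops=1 perimeter=11.560

Straddling triangles (8 of 12):
  (v1,v3,v0) [-+-] → (-0.915, 0.4752, 1.975)–(-0.915, 0.4752, 0.711)  len=1.2640
  (v0,v3,v2) [-++] → (-0.915, 0.4752, 0.711)–(-0.915, 0.4752, -1.975)  len=2.6860
  (v2,v4,v0) [+--] → (-0.3294, 0.4752, -1.975)–(-0.915, 0.4752, -1.975)  len=0.5856
  (v1,v7,v3) [-++] → (0.3294, 0.4752, 1.975)–(-0.915, 0.4752, 1.975)  len=1.2444
  (v5,v7,v1) [-+-] → (0.915, 0.4752, 1.975)–(0.3294, 0.4752, 1.975)  len=0.5856
  (v6,v4,v2) [+-+] → (0.915, 0.4752, -1.975)–(-0.3294, 0.4752, -1.975)  len=1.2444
  (v6,v5,v4) [+--] → (0.915, 0.4752, -0.711)–(0.915, 0.4752, -1.975)  len=1.2640
  (v7,v5,v6) [+-+] → (0.915, 0.4752, 1.975)–(0.915, 0.4752, -0.711)  len=2.6860

Chained into 1 loop(s):
  loop 1: 8 segments, perimeter = 11.5600
Total perimeter = 11.560


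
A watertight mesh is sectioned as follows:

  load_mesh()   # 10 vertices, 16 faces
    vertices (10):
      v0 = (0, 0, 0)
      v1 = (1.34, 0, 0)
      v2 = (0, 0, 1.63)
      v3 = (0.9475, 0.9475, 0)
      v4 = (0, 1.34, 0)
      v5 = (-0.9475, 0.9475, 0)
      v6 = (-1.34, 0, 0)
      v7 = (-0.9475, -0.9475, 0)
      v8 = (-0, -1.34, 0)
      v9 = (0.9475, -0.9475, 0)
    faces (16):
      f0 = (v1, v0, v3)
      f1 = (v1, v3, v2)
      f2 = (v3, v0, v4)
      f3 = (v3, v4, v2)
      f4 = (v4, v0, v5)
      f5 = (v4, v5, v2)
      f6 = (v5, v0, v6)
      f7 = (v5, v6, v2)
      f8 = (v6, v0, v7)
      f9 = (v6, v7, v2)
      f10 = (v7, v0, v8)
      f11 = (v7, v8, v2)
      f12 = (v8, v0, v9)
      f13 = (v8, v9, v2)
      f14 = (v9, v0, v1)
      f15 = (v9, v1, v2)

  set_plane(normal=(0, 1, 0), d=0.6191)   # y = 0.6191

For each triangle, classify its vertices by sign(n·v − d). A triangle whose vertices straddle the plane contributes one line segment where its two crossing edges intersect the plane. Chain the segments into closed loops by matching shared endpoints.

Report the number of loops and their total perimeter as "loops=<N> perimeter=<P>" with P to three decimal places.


Straddling triangles (8 of 16):
  (v1,v0,v3) [--+] → (0.6191, 0.6191, 0)–(1.08354, 0.6191, 0)  len=0.4644
  (v1,v3,v2) [-+-] → (1.08354, 0.6191, 0)–(0.6191, 0.6191, 0.564952)  len=0.7314
  (v3,v0,v4) [+-+] → (0.6191, 0.6191, 0)–(0, 0.6191, 0)  len=0.6191
  (v3,v4,v2) [++-] → (0, 0.6191, 0.876916)–(0.6191, 0.6191, 0.564952)  len=0.6933
  (v4,v0,v5) [+-+] → (0, 0.6191, 0)–(-0.6191, 0.6191, 0)  len=0.6191
  (v4,v5,v2) [++-] → (-0.6191, 0.6191, 0.564952)–(0, 0.6191, 0.876916)  len=0.6933
  (v5,v0,v6) [+--] → (-0.6191, 0.6191, 0)–(-1.08354, 0.6191, 0)  len=0.4644
  (v5,v6,v2) [+--] → (-1.08354, 0.6191, 0)–(-0.6191, 0.6191, 0.564952)  len=0.7314

Chained into 1 loop(s):
  loop 1: 8 segments, perimeter = 5.0163
Total perimeter = 5.016

loops=1 perimeter=5.016


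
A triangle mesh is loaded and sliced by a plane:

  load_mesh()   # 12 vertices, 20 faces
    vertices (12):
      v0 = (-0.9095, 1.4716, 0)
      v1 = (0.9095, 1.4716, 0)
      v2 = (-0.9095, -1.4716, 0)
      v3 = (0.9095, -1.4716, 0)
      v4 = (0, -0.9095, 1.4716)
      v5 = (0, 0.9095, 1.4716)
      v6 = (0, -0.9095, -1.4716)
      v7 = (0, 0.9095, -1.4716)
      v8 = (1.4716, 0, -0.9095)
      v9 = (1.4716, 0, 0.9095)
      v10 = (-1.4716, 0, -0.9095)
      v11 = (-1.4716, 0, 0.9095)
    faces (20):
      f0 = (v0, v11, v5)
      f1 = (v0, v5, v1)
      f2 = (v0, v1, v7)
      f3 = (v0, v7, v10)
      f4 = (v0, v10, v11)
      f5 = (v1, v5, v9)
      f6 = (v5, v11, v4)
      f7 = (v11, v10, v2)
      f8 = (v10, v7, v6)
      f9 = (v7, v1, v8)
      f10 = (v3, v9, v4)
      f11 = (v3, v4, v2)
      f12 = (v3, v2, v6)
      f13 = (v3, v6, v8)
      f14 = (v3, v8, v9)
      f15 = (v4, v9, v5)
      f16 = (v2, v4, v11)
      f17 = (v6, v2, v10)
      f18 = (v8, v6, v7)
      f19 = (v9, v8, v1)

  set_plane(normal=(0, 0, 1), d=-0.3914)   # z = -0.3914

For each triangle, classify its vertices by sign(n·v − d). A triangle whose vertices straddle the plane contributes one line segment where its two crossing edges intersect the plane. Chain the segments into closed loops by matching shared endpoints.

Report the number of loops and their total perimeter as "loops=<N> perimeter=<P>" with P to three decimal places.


Straddling triangles (10 of 20):
  (v0,v1,v7) [++-] → (0.667601, 1.3221, -0.3914)–(-0.667601, 1.3221, -0.3914)  len=1.3352
  (v0,v7,v10) [+--] → (-0.667601, 1.3221, -0.3914)–(-1.1514, 0.838302, -0.3914)  len=0.6842
  (v0,v10,v11) [+-+] → (-1.1514, 0.838302, -0.3914)–(-1.4716, 0, -0.3914)  len=0.8974
  (v11,v10,v2) [+-+] → (-1.4716, 0, -0.3914)–(-1.1514, -0.838302, -0.3914)  len=0.8974
  (v7,v1,v8) [-+-] → (0.667601, 1.3221, -0.3914)–(1.1514, 0.838302, -0.3914)  len=0.6842
  (v3,v2,v6) [++-] → (-0.667601, -1.3221, -0.3914)–(0.667601, -1.3221, -0.3914)  len=1.3352
  (v3,v6,v8) [+--] → (0.667601, -1.3221, -0.3914)–(1.1514, -0.838302, -0.3914)  len=0.6842
  (v3,v8,v9) [+-+] → (1.1514, -0.838302, -0.3914)–(1.4716, 0, -0.3914)  len=0.8974
  (v6,v2,v10) [-+-] → (-0.667601, -1.3221, -0.3914)–(-1.1514, -0.838302, -0.3914)  len=0.6842
  (v9,v8,v1) [+-+] → (1.4716, 0, -0.3914)–(1.1514, 0.838302, -0.3914)  len=0.8974

Chained into 1 loop(s):
  loop 1: 10 segments, perimeter = 8.9967
Total perimeter = 8.997

loops=1 perimeter=8.997


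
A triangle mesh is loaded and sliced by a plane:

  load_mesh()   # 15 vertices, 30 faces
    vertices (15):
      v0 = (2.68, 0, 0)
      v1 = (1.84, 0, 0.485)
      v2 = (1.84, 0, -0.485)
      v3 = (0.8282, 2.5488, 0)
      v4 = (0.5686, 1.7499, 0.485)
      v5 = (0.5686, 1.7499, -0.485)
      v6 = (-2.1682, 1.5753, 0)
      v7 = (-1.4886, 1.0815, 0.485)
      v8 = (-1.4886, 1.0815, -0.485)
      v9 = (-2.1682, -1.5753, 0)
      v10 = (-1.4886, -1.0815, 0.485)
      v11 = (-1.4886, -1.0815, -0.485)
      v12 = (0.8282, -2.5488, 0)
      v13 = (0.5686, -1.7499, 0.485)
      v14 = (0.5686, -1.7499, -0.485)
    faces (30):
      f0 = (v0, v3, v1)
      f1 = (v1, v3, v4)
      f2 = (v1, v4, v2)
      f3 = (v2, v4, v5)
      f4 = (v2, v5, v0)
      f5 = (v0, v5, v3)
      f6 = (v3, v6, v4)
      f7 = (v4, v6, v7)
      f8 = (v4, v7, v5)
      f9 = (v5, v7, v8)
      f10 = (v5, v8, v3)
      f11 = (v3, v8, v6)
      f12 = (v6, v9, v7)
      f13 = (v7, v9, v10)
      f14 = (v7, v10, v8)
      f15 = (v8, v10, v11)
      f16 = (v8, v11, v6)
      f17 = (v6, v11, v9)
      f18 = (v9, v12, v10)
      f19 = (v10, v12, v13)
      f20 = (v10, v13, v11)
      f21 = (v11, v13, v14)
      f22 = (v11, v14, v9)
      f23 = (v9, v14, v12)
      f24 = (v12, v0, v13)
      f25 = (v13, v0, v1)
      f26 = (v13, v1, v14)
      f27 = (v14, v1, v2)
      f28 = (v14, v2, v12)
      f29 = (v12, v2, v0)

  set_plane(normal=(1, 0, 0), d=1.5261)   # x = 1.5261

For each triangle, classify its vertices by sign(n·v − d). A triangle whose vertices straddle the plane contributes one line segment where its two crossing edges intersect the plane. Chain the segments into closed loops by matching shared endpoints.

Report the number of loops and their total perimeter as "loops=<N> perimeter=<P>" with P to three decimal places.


loops=2 perimeter=6.955

Straddling triangles (12 of 30):
  (v0,v3,v1) [+-+] → (1.5261, 1.58822, 0)–(1.5261, 0.790738, 0.334534)  len=0.8648
  (v1,v3,v4) [+--] → (1.5261, 0.790738, 0.334534)–(1.5261, 0.432038, 0.485)  len=0.3890
  (v1,v4,v2) [+-+] → (1.5261, 0.432038, 0.485)–(1.5261, 0.432038, -0.245514)  len=0.7305
  (v2,v4,v5) [+--] → (1.5261, 0.432038, -0.245514)–(1.5261, 0.432038, -0.485)  len=0.2395
  (v2,v5,v0) [+-+] → (1.5261, 0.432038, -0.485)–(1.5261, 0.956337, -0.265057)  len=0.5686
  (v0,v5,v3) [+--] → (1.5261, 0.956337, -0.265057)–(1.5261, 1.58822, 0)  len=0.6852
  (v12,v0,v13) [-+-] → (1.5261, -1.58822, 0)–(1.5261, -0.956337, 0.265057)  len=0.6852
  (v13,v0,v1) [-++] → (1.5261, -0.956337, 0.265057)–(1.5261, -0.432038, 0.485)  len=0.5686
  (v13,v1,v14) [-+-] → (1.5261, -0.432038, 0.485)–(1.5261, -0.432038, 0.245514)  len=0.2395
  (v14,v1,v2) [-++] → (1.5261, -0.432038, 0.245514)–(1.5261, -0.432038, -0.485)  len=0.7305
  (v14,v2,v12) [-+-] → (1.5261, -0.432038, -0.485)–(1.5261, -0.790738, -0.334534)  len=0.3890
  (v12,v2,v0) [-++] → (1.5261, -0.790738, -0.334534)–(1.5261, -1.58822, 0)  len=0.8648

Chained into 2 loop(s):
  loop 1: 6 segments, perimeter = 3.4776
  loop 2: 6 segments, perimeter = 3.4776
Total perimeter = 6.955


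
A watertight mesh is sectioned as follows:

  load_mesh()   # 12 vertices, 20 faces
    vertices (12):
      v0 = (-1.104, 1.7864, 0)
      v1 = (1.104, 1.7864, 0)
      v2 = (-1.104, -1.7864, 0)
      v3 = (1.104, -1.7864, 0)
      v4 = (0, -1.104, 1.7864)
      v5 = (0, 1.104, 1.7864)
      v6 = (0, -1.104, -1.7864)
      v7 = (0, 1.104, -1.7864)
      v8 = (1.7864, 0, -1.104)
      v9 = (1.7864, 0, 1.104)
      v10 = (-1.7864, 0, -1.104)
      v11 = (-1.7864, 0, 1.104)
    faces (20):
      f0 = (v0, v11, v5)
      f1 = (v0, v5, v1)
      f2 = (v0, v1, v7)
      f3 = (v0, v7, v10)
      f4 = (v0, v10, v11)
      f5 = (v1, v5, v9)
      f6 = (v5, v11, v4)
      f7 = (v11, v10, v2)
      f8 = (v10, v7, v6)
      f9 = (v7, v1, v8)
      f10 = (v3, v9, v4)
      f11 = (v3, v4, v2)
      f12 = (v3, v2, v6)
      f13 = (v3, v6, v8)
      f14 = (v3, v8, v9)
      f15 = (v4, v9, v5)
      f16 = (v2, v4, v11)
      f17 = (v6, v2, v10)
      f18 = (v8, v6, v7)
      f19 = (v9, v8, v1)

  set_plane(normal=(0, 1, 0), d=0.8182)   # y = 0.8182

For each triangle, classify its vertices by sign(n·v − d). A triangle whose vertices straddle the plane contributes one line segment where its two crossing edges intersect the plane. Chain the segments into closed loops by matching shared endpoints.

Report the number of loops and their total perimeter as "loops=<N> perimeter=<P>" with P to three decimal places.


loops=1 perimeter=10.095

Straddling triangles (10 of 20):
  (v0,v11,v5) [+-+] → (-1.47385, 0.8182, 0.59835)–(-0.462458, 0.8182, 1.60974)  len=1.4303
  (v0,v7,v10) [++-] → (-0.462458, 0.8182, -1.60974)–(-1.47385, 0.8182, -0.59835)  len=1.4303
  (v0,v10,v11) [+--] → (-1.47385, 0.8182, -0.59835)–(-1.47385, 0.8182, 0.59835)  len=1.1967
  (v1,v5,v9) [++-] → (0.462458, 0.8182, 1.60974)–(1.47385, 0.8182, 0.59835)  len=1.4303
  (v5,v11,v4) [+--] → (-0.462458, 0.8182, 1.60974)–(0, 0.8182, 1.7864)  len=0.4951
  (v10,v7,v6) [-+-] → (-0.462458, 0.8182, -1.60974)–(0, 0.8182, -1.7864)  len=0.4951
  (v7,v1,v8) [++-] → (1.47385, 0.8182, -0.59835)–(0.462458, 0.8182, -1.60974)  len=1.4303
  (v4,v9,v5) [--+] → (0.462458, 0.8182, 1.60974)–(0, 0.8182, 1.7864)  len=0.4951
  (v8,v6,v7) [--+] → (0, 0.8182, -1.7864)–(0.462458, 0.8182, -1.60974)  len=0.4951
  (v9,v8,v1) [--+] → (1.47385, 0.8182, -0.59835)–(1.47385, 0.8182, 0.59835)  len=1.1967

Chained into 1 loop(s):
  loop 1: 10 segments, perimeter = 10.0949
Total perimeter = 10.095


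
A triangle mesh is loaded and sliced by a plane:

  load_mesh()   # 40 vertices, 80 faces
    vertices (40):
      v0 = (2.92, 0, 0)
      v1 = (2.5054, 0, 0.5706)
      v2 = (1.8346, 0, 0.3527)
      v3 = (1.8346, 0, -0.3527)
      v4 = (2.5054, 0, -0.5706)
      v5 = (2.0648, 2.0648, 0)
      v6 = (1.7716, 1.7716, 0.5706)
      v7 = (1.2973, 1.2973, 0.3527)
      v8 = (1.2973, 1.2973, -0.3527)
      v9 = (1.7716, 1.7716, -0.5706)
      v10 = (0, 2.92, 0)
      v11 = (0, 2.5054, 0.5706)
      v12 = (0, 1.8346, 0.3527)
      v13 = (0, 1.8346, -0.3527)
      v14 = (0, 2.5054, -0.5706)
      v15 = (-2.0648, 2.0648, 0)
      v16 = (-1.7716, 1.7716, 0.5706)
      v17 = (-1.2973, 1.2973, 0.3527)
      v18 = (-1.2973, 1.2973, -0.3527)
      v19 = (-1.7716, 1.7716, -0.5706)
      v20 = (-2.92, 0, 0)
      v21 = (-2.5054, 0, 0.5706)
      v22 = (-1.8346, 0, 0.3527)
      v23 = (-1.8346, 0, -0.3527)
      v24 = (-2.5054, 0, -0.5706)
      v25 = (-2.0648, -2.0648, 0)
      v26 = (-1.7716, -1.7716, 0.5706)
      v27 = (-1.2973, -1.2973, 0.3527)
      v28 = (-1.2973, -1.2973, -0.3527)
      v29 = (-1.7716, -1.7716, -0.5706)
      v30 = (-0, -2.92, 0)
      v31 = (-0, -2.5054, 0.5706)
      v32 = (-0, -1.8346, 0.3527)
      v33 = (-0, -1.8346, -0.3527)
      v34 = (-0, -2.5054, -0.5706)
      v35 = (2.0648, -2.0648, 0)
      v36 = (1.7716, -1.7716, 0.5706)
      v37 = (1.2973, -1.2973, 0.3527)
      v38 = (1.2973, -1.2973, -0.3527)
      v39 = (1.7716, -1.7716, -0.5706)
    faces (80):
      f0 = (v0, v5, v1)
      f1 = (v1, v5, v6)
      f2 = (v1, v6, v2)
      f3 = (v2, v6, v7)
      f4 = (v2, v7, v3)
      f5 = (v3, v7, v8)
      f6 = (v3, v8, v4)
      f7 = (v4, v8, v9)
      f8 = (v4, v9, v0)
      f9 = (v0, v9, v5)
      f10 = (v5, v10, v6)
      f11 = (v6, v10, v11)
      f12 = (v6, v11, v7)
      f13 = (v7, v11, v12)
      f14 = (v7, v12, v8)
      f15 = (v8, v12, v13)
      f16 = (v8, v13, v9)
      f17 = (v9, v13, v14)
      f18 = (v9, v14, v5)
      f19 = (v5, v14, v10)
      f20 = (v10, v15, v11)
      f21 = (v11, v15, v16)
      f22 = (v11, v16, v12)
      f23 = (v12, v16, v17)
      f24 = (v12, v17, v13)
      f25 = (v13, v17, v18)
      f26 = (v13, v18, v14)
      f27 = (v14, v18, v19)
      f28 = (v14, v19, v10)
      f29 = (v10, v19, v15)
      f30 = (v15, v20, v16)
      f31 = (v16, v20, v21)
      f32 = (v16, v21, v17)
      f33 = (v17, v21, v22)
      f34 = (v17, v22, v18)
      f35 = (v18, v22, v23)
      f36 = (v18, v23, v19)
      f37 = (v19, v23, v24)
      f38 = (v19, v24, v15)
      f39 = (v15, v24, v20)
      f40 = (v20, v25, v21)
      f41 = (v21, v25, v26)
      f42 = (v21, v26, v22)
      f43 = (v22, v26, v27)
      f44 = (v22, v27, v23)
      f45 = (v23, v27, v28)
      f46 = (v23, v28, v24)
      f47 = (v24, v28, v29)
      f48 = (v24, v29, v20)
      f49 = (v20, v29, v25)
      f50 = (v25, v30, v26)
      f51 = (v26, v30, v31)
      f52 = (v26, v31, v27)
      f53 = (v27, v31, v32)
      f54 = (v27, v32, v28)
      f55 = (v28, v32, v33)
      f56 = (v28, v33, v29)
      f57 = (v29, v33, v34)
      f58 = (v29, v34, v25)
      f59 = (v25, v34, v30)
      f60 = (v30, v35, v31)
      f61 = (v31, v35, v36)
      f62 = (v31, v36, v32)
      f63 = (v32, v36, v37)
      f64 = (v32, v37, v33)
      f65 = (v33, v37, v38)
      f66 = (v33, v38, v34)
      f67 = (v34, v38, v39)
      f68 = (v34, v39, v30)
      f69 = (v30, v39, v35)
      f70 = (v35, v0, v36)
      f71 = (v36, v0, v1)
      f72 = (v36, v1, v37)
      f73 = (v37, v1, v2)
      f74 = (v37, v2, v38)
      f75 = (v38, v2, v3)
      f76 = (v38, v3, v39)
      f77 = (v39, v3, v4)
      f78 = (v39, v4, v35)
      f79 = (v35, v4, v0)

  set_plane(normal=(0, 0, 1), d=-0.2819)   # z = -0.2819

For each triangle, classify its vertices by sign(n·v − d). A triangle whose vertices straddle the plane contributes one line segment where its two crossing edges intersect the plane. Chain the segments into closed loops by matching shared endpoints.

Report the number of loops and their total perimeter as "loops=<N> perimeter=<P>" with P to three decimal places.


Straddling triangles (32 of 80):
  (v2,v7,v3) [++-] → (1.78067, 0.130208, -0.2819)–(1.8346, 0, -0.2819)  len=0.1409
  (v3,v7,v8) [-+-] → (1.78067, 0.130208, -0.2819)–(1.2973, 1.2973, -0.2819)  len=1.2632
  (v4,v9,v0) [--+] → (2.35264, 0.875244, -0.2819)–(2.71517, 0, -0.2819)  len=0.9474
  (v0,v9,v5) [+-+] → (2.35264, 0.875244, -0.2819)–(1.91995, 1.91995, -0.2819)  len=1.1308
  (v7,v12,v8) [++-] → (1.16709, 1.35123, -0.2819)–(1.2973, 1.2973, -0.2819)  len=0.1409
  (v8,v12,v13) [-+-] → (1.16709, 1.35123, -0.2819)–(0, 1.8346, -0.2819)  len=1.2632
  (v9,v14,v5) [--+] → (1.0447, 2.28247, -0.2819)–(1.91995, 1.91995, -0.2819)  len=0.9474
  (v5,v14,v10) [+-+] → (1.0447, 2.28247, -0.2819)–(0, 2.71517, -0.2819)  len=1.1308
  (v12,v17,v13) [++-] → (-0.130208, 1.78067, -0.2819)–(0, 1.8346, -0.2819)  len=0.1409
  (v13,v17,v18) [-+-] → (-0.130208, 1.78067, -0.2819)–(-1.2973, 1.2973, -0.2819)  len=1.2632
  (v14,v19,v10) [--+] → (-0.875244, 2.35264, -0.2819)–(0, 2.71517, -0.2819)  len=0.9474
  (v10,v19,v15) [+-+] → (-0.875244, 2.35264, -0.2819)–(-1.91995, 1.91995, -0.2819)  len=1.1308
  (v17,v22,v18) [++-] → (-1.35123, 1.16709, -0.2819)–(-1.2973, 1.2973, -0.2819)  len=0.1409
  (v18,v22,v23) [-+-] → (-1.35123, 1.16709, -0.2819)–(-1.8346, 0, -0.2819)  len=1.2632
  (v19,v24,v15) [--+] → (-2.28247, 1.0447, -0.2819)–(-1.91995, 1.91995, -0.2819)  len=0.9474
  (v15,v24,v20) [+-+] → (-2.28247, 1.0447, -0.2819)–(-2.71517, 0, -0.2819)  len=1.1308
  (v22,v27,v23) [++-] → (-1.78067, -0.130208, -0.2819)–(-1.8346, 0, -0.2819)  len=0.1409
  (v23,v27,v28) [-+-] → (-1.78067, -0.130208, -0.2819)–(-1.2973, -1.2973, -0.2819)  len=1.2632
  (v24,v29,v20) [--+] → (-2.35264, -0.875244, -0.2819)–(-2.71517, 0, -0.2819)  len=0.9474
  (v20,v29,v25) [+-+] → (-2.35264, -0.875244, -0.2819)–(-1.91995, -1.91995, -0.2819)  len=1.1308
  (v27,v32,v28) [++-] → (-1.16709, -1.35123, -0.2819)–(-1.2973, -1.2973, -0.2819)  len=0.1409
  (v28,v32,v33) [-+-] → (-1.16709, -1.35123, -0.2819)–(0, -1.8346, -0.2819)  len=1.2632
  (v29,v34,v25) [--+] → (-1.0447, -2.28247, -0.2819)–(-1.91995, -1.91995, -0.2819)  len=0.9474
  (v25,v34,v30) [+-+] → (-1.0447, -2.28247, -0.2819)–(0, -2.71517, -0.2819)  len=1.1308
  (v32,v37,v33) [++-] → (0.130208, -1.78067, -0.2819)–(0, -1.8346, -0.2819)  len=0.1409
  (v33,v37,v38) [-+-] → (0.130208, -1.78067, -0.2819)–(1.2973, -1.2973, -0.2819)  len=1.2632
  (v34,v39,v30) [--+] → (0.875244, -2.35264, -0.2819)–(0, -2.71517, -0.2819)  len=0.9474
  (v30,v39,v35) [+-+] → (0.875244, -2.35264, -0.2819)–(1.91995, -1.91995, -0.2819)  len=1.1308
  (v37,v2,v38) [++-] → (1.35123, -1.16709, -0.2819)–(1.2973, -1.2973, -0.2819)  len=0.1409
  (v38,v2,v3) [-+-] → (1.35123, -1.16709, -0.2819)–(1.8346, 0, -0.2819)  len=1.2632
  (v39,v4,v35) [--+] → (2.28247, -1.0447, -0.2819)–(1.91995, -1.91995, -0.2819)  len=0.9474
  (v35,v4,v0) [+-+] → (2.28247, -1.0447, -0.2819)–(2.71517, 0, -0.2819)  len=1.1308

Chained into 2 loop(s):
  loop 1: 16 segments, perimeter = 11.2333
  loop 2: 16 segments, perimeter = 16.6249
Total perimeter = 27.858

loops=2 perimeter=27.858
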